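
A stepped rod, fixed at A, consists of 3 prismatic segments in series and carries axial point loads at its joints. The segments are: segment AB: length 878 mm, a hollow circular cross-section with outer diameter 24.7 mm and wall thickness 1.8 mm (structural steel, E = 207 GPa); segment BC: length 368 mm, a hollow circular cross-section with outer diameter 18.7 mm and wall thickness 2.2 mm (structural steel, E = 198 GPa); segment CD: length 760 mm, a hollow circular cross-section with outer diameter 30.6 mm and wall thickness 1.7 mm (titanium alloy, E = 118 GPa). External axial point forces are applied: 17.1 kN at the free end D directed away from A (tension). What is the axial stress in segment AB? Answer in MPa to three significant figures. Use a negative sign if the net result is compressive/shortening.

Internal axial forces (sectioning from the free end, tension +): N_CD = 17.1 kN, N_BC = 17.1 kN, N_AB = 17.1 kN.
A_AB = 129.5 mm².
σ_AB = N_AB/A_AB = 17100/129.5 = 132 MPa.

132 MPa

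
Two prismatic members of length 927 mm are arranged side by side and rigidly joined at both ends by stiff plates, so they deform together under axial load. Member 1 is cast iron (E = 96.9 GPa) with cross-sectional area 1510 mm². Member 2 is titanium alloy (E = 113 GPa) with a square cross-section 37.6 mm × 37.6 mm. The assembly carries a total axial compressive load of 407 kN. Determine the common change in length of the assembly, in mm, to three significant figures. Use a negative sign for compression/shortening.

-1.23 mm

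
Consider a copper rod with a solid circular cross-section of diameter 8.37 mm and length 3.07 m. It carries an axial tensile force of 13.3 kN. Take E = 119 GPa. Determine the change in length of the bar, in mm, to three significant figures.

A = 55.02 mm².
δ_mech = NL/(AE) = 13300·3070/(55.02·119000) = 6.236 mm.

6.24 mm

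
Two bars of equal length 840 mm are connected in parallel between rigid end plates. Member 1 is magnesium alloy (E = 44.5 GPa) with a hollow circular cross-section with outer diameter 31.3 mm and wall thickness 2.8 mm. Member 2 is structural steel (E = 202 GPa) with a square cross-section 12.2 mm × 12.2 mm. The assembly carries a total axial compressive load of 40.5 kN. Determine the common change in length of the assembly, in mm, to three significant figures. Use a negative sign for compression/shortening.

-0.825 mm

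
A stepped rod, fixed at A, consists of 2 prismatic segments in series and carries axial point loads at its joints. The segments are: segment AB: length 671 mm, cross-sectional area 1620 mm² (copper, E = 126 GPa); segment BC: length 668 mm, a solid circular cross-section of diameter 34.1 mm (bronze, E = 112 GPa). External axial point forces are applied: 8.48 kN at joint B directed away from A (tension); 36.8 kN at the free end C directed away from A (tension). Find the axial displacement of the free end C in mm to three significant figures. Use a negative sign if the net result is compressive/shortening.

0.389 mm

Internal axial forces (sectioning from the free end, tension +): N_BC = 36.8 kN, N_AB = 45.28 kN.
A_BC = 913.3 mm².
δ_AB = 45280·671/(1620·126000) = 0.1488 mm
δ_BC = 36800·668/(913.3·112000) = 0.2403 mm
δ = Σδ_i = 0.3892 mm.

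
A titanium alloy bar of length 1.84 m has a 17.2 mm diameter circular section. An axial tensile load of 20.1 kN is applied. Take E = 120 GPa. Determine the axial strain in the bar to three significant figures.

7.21e-04

A = 232.4 mm².
σ = N/A = 86.51 MPa; ε = σ/E = 86.51/120000 = 7.209e-04.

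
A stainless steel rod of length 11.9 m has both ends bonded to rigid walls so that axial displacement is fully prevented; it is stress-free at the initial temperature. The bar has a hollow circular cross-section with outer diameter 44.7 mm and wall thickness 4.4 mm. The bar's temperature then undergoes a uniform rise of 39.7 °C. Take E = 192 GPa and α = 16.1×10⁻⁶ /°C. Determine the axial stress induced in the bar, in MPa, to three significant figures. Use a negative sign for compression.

-123 MPa

Free thermal expansion αLΔT = 16.1e-6 · 11900 · 39.7 = 7.606 mm.
The walls impose strain ε = −(7.606)/11900 = -6.3917e-04; σ = Eε = 192000 · -6.3917e-04 = -122.7 MPa.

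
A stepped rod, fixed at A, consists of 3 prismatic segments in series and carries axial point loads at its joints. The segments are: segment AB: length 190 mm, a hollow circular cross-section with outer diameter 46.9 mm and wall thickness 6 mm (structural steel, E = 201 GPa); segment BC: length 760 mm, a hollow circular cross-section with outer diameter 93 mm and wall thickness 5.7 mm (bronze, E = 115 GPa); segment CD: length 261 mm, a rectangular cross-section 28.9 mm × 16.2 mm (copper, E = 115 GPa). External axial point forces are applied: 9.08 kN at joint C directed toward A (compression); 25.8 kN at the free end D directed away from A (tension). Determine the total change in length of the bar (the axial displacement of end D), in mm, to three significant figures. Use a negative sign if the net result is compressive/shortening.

0.216 mm

Internal axial forces (sectioning from the free end, tension +): N_CD = 25.8 kN, N_BC = 16.72 kN, N_AB = 16.72 kN.
A_AB = 770.9 mm².
A_BC = 1563 mm².
A_CD = 468.2 mm².
δ_AB = 16720·190/(770.9·201000) = 0.0205 mm
δ_BC = 16720·760/(1563·115000) = 0.07068 mm
δ_CD = 25800·261/(468.2·115000) = 0.1251 mm
δ = Σδ_i = 0.2163 mm.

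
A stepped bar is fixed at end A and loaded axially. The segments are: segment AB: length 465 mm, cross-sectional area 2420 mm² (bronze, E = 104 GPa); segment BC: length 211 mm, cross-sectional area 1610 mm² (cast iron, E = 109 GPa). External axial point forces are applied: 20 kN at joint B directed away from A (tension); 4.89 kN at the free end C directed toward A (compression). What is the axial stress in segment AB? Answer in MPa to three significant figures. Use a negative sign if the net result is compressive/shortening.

Internal axial forces (sectioning from the free end, tension +): N_BC = -4.89 kN, N_AB = 15.11 kN.
σ_AB = N_AB/A_AB = 15110/2420 = 6.244 MPa.

6.24 MPa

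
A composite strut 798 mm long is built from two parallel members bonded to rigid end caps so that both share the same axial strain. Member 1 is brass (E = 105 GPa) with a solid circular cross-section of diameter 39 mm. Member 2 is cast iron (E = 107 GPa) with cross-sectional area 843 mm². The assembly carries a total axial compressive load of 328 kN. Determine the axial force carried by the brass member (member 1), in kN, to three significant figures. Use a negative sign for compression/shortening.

A_1 = 1195 mm².
Equal strain + equilibrium ⇒ each member carries load in proportion to AE: A₁E₁ = 125400000 N, A₂E₂ = 90200000 N, ΣAE = 215600000 N.
F₁ = P·A₁E₁/ΣAE = -328000·125400000/215600000 = -190800 N.

-191 kN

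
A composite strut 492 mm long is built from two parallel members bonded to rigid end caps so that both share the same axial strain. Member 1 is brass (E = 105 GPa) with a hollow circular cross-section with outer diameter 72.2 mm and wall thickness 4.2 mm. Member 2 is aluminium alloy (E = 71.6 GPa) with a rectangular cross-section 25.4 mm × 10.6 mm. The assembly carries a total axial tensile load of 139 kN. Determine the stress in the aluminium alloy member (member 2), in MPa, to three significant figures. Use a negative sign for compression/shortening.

A_1 = 897.2 mm².
A_2 = 269.2 mm².
Equal strain + equilibrium ⇒ each member carries load in proportion to AE: A₁E₁ = 94210000 N, A₂E₂ = 19280000 N, ΣAE = 113500000 N.
σ₂ = P·E₂/ΣAE = 139000·71600/113500000 = 87.7 MPa.

87.7 MPa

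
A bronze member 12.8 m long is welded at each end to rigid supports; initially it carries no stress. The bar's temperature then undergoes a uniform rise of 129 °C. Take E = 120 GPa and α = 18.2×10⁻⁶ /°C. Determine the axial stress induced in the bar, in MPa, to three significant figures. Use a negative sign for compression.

Free thermal expansion αLΔT = 18.2e-6 · 12800 · 129 = 30.05 mm.
The walls impose strain ε = −(30.05)/12800 = -2.3478e-03; σ = Eε = 120000 · -2.3478e-03 = -281.7 MPa.

-282 MPa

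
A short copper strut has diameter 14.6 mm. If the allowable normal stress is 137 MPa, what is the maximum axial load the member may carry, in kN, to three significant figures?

22.9 kN

A = 167.4 mm².
P_max = σ_allow · A = 137 · 167.4 = 22940 N = 22.94 kN.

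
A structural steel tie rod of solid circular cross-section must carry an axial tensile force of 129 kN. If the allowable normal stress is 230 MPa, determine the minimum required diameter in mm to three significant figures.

26.7 mm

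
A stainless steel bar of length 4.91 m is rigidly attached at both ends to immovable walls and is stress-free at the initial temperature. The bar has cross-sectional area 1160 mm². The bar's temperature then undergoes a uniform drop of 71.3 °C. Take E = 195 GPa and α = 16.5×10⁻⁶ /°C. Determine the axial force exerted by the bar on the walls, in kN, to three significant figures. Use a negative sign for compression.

266 kN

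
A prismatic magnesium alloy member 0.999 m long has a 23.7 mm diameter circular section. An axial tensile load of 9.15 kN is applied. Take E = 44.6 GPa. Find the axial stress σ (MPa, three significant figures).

20.7 MPa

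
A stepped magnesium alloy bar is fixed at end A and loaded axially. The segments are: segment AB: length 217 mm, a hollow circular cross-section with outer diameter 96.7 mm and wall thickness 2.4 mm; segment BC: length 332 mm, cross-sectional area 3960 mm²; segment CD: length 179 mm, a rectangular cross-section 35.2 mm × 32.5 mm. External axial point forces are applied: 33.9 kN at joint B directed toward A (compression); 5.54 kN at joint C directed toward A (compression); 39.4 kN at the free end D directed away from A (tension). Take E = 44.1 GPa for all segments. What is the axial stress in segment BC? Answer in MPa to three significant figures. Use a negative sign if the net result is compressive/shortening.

Internal axial forces (sectioning from the free end, tension +): N_CD = 39.4 kN, N_BC = 33.86 kN, N_AB = -0.04 kN.
σ_BC = N_BC/A_BC = 33860/3960 = 8.551 MPa.

8.55 MPa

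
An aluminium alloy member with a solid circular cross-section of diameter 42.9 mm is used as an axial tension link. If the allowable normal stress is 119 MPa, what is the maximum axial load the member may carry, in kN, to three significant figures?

172 kN

A = 1445 mm².
P_max = σ_allow · A = 119 · 1445 = 172000 N = 172 kN.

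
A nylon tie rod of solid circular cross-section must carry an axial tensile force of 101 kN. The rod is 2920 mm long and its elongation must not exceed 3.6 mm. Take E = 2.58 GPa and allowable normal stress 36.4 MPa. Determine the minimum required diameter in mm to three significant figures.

201 mm

Required area A ≥ P/σ_allow = 101000/36.4 = 2775 mm².
For a solid circular section, d ≥ √(4A/π) = 59.44 mm.
Elongation limit: A ≥ PL/(Eδ_allow) = 101000·2920/(2580·3.6) = 31750 mm² ⇒ d ≥ 201.1 mm.
The elongation limit governs.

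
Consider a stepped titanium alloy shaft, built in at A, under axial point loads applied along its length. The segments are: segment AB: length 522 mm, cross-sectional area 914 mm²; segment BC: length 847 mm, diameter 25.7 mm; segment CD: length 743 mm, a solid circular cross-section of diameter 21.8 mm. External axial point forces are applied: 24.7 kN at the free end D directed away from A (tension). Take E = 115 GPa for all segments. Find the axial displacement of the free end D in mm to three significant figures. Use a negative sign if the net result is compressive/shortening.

Internal axial forces (sectioning from the free end, tension +): N_CD = 24.7 kN, N_BC = 24.7 kN, N_AB = 24.7 kN.
A_BC = 518.7 mm².
A_CD = 373.3 mm².
δ_AB = 24700·522/(914·115000) = 0.1227 mm
δ_BC = 24700·847/(518.7·115000) = 0.3507 mm
δ_CD = 24700·743/(373.3·115000) = 0.4275 mm
δ = Σδ_i = 0.9009 mm.

0.901 mm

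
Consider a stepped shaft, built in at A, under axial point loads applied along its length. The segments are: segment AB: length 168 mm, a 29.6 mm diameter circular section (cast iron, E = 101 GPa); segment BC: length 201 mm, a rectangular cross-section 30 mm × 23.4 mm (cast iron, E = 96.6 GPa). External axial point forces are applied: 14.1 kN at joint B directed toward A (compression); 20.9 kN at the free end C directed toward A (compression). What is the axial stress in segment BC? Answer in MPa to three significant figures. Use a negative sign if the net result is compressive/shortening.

Internal axial forces (sectioning from the free end, tension +): N_BC = -20.9 kN, N_AB = -35 kN.
A_BC = 702 mm².
σ_BC = N_BC/A_BC = -20900/702 = -29.77 MPa.

-29.8 MPa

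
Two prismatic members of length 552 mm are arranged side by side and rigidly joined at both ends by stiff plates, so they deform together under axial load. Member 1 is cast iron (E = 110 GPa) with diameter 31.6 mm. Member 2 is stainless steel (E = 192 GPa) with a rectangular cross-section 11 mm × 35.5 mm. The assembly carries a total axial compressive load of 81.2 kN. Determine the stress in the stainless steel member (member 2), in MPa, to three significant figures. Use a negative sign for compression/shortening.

-96.7 MPa

A_1 = 784.3 mm².
A_2 = 390.5 mm².
Equal strain + equilibrium ⇒ each member carries load in proportion to AE: A₁E₁ = 86270000 N, A₂E₂ = 74980000 N, ΣAE = 161200000 N.
σ₂ = P·E₂/ΣAE = -81200·192000/161200000 = -96.69 MPa.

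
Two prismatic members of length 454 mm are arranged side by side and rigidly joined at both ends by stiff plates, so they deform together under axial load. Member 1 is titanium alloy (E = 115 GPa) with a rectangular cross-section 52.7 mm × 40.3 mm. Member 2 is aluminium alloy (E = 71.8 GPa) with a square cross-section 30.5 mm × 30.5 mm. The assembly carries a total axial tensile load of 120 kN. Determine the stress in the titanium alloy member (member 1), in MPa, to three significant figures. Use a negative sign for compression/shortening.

A_1 = 2124 mm².
A_2 = 930.2 mm².
Equal strain + equilibrium ⇒ each member carries load in proportion to AE: A₁E₁ = 244200000 N, A₂E₂ = 66790000 N, ΣAE = 311000000 N.
σ₁ = P·E₁/ΣAE = 120000·115000/311000000 = 44.37 MPa.

44.4 MPa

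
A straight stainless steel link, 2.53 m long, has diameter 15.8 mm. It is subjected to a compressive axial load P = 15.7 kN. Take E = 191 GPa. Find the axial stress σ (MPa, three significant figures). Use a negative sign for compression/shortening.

-80.1 MPa

A = 196.1 mm².
σ = N/A = -15700/196.1 = -80.07 MPa.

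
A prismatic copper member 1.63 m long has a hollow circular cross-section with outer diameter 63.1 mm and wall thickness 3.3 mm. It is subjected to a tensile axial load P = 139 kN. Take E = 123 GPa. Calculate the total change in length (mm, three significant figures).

2.97 mm

A = 620 mm².
δ_mech = NL/(AE) = 139000·1630/(620·123000) = 2.971 mm.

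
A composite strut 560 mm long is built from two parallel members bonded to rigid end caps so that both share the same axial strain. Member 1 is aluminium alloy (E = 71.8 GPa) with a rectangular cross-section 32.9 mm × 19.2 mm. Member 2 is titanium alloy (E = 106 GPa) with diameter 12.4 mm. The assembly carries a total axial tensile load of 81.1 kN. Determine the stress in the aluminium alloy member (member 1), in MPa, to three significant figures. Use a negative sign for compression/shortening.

100 MPa

A_1 = 631.7 mm².
A_2 = 120.8 mm².
Equal strain + equilibrium ⇒ each member carries load in proportion to AE: A₁E₁ = 45350000 N, A₂E₂ = 12800000 N, ΣAE = 58160000 N.
σ₁ = P·E₁/ΣAE = 81100·71800/58160000 = 100.1 MPa.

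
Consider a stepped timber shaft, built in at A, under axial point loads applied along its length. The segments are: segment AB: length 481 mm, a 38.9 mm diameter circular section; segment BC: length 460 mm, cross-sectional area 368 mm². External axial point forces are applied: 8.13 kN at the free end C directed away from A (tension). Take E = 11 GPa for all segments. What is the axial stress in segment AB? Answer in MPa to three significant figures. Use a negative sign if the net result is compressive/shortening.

Internal axial forces (sectioning from the free end, tension +): N_BC = 8.13 kN, N_AB = 8.13 kN.
A_AB = 1188 mm².
σ_AB = N_AB/A_AB = 8130/1188 = 6.841 MPa.

6.84 MPa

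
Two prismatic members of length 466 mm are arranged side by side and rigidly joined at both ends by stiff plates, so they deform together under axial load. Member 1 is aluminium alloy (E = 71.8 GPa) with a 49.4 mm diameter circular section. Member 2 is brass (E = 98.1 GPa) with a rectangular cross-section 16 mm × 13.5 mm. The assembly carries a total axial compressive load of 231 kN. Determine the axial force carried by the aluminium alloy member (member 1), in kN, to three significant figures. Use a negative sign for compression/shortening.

A_1 = 1917 mm².
A_2 = 216 mm².
Equal strain + equilibrium ⇒ each member carries load in proportion to AE: A₁E₁ = 137600000 N, A₂E₂ = 21190000 N, ΣAE = 158800000 N.
F₁ = P·A₁E₁/ΣAE = -231000·137600000/158800000 = -200200 N.

-200 kN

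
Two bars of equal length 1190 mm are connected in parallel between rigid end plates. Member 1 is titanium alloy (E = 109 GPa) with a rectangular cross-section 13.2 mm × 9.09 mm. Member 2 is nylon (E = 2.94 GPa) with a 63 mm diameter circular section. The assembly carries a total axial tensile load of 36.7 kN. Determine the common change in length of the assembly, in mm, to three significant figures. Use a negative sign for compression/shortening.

1.96 mm

A_1 = 120 mm².
A_2 = 3117 mm².
Equal strain + equilibrium ⇒ each member carries load in proportion to AE: A₁E₁ = 13080000 N, A₂E₂ = 9165000 N, ΣAE = 22240000 N.
δ = PL/ΣAE = 36700·1190/22240000 = 1.963 mm.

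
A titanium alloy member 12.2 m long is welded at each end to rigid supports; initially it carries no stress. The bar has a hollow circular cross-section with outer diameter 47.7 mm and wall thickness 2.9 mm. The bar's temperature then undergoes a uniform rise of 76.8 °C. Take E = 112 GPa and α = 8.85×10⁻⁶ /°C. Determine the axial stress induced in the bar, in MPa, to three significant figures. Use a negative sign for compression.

-76.1 MPa

Free thermal expansion αLΔT = 8.85e-6 · 12200 · 76.8 = 8.292 mm.
The walls impose strain ε = −(8.292)/12200 = -6.7968e-04; σ = Eε = 112000 · -6.7968e-04 = -76.12 MPa.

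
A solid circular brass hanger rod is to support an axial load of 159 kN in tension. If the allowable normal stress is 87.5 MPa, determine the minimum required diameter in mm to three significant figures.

48.1 mm

Required area A ≥ P/σ_allow = 159000/87.5 = 1817 mm².
For a solid circular section, d ≥ √(4A/π) = 48.1 mm.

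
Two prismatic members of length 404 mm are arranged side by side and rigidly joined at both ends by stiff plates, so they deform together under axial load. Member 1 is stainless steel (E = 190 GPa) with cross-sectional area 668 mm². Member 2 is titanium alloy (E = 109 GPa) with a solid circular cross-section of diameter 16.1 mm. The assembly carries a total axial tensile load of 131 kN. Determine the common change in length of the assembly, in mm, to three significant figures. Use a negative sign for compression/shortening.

A_2 = 203.6 mm².
Equal strain + equilibrium ⇒ each member carries load in proportion to AE: A₁E₁ = 126900000 N, A₂E₂ = 22190000 N, ΣAE = 149100000 N.
δ = PL/ΣAE = 131000·404/149100000 = 0.3549 mm.

0.355 mm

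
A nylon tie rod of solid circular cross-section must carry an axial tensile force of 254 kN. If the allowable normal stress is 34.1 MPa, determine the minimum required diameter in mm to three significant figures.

Required area A ≥ P/σ_allow = 254000/34.1 = 7449 mm².
For a solid circular section, d ≥ √(4A/π) = 97.39 mm.

97.4 mm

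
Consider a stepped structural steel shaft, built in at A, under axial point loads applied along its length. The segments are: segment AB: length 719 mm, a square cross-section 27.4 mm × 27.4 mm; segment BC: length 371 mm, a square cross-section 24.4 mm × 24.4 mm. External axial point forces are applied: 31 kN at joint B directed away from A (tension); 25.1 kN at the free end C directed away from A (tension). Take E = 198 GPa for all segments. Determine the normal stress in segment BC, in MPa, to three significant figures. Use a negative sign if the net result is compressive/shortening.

42.2 MPa

Internal axial forces (sectioning from the free end, tension +): N_BC = 25.1 kN, N_AB = 56.1 kN.
A_BC = 595.4 mm².
σ_BC = N_BC/A_BC = 25100/595.4 = 42.16 MPa.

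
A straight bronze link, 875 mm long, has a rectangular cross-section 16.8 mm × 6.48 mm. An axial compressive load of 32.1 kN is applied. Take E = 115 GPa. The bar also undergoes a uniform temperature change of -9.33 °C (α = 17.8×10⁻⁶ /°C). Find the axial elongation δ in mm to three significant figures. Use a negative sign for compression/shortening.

-2.39 mm

A = 108.9 mm².
δ_mech = NL/(AE) = -32100·875/(108.9·115000) = -2.244 mm.
δ_thermal = αLΔT = 17.8e-6·875·-9.33 = -0.1453 mm.
δ = δ_mech + δ_thermal = -2.389 mm.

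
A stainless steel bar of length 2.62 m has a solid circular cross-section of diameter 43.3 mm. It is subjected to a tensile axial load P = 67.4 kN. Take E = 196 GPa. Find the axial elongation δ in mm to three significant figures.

0.612 mm

A = 1473 mm².
δ_mech = NL/(AE) = 67400·2620/(1473·196000) = 0.6118 mm.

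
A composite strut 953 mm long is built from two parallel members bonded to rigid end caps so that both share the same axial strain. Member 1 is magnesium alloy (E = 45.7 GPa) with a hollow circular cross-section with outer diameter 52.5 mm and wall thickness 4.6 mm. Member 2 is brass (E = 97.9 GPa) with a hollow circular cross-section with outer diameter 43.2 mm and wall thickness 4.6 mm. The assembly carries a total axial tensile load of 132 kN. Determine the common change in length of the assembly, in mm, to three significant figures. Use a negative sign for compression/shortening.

1.46 mm

A_1 = 692.2 mm².
A_2 = 557.8 mm².
Equal strain + equilibrium ⇒ each member carries load in proportion to AE: A₁E₁ = 31630000 N, A₂E₂ = 54610000 N, ΣAE = 86250000 N.
δ = PL/ΣAE = 132000·953/86250000 = 1.459 mm.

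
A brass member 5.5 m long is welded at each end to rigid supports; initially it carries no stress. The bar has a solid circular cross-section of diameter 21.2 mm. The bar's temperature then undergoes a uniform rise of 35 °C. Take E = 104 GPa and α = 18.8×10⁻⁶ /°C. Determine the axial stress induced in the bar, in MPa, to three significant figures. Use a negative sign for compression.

Free thermal expansion αLΔT = 18.8e-6 · 5500 · 35 = 3.619 mm.
The walls impose strain ε = −(3.619)/5500 = -6.5800e-04; σ = Eε = 104000 · -6.5800e-04 = -68.43 MPa.

-68.4 MPa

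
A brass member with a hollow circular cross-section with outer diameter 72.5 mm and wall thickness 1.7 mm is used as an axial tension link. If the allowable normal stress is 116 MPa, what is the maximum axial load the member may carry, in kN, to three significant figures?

43.9 kN

A = 378.1 mm².
P_max = σ_allow · A = 116 · 378.1 = 43860 N = 43.86 kN.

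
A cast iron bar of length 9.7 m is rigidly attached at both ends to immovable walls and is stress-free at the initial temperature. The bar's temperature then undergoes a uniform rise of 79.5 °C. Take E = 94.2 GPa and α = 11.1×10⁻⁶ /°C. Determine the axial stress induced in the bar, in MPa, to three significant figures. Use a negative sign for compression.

-83.1 MPa

Free thermal expansion αLΔT = 11.1e-6 · 9700 · 79.5 = 8.56 mm.
The walls impose strain ε = −(8.56)/9700 = -8.8245e-04; σ = Eε = 94200 · -8.8245e-04 = -83.13 MPa.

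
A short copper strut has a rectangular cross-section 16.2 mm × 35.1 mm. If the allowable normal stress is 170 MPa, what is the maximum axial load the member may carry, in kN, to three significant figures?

96.7 kN

A = 568.6 mm².
P_max = σ_allow · A = 170 · 568.6 = 96670 N = 96.67 kN.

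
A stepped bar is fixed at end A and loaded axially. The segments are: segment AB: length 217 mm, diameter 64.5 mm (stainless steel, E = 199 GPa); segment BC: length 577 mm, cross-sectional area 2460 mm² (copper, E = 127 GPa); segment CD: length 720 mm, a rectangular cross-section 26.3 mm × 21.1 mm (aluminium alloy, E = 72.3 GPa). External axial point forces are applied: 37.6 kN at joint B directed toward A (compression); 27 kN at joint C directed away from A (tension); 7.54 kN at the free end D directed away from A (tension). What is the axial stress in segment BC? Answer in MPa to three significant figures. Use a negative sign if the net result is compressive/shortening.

Internal axial forces (sectioning from the free end, tension +): N_CD = 7.54 kN, N_BC = 34.54 kN, N_AB = -3.06 kN.
σ_BC = N_BC/A_BC = 34540/2460 = 14.04 MPa.

14.0 MPa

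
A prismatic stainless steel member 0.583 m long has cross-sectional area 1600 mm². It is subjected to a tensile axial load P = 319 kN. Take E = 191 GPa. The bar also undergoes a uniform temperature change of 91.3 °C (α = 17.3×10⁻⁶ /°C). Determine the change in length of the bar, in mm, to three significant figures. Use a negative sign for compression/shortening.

1.53 mm

δ_mech = NL/(AE) = 319000·583/(1600·191000) = 0.6086 mm.
δ_thermal = αLΔT = 17.3e-6·583·91.3 = 0.9208 mm.
δ = δ_mech + δ_thermal = 1.529 mm.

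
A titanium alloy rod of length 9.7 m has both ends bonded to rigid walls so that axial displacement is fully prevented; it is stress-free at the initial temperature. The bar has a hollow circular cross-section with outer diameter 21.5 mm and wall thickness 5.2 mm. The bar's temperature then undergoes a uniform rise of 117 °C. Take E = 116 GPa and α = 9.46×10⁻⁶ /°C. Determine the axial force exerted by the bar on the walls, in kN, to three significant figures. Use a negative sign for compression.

-34.2 kN

Free thermal expansion αLΔT = 9.46e-6 · 9700 · 117 = 10.74 mm.
The walls impose strain ε = −(10.74)/9700 = -1.1068e-03; σ = Eε = 116000 · -1.1068e-03 = -128.4 MPa.
Wall reaction R = σ·A = -128.4·266.3 = -34190 N = -34.19 kN.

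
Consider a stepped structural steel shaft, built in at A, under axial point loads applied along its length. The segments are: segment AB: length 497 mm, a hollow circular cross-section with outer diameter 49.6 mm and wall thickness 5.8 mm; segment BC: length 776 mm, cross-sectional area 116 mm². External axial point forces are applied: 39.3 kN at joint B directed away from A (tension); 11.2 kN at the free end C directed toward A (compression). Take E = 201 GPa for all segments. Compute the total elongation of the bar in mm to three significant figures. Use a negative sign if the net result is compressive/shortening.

-0.286 mm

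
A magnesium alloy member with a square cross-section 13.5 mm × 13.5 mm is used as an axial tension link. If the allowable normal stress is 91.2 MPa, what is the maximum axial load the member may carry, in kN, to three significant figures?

16.6 kN

A = 182.2 mm².
P_max = σ_allow · A = 91.2 · 182.2 = 16620 N = 16.62 kN.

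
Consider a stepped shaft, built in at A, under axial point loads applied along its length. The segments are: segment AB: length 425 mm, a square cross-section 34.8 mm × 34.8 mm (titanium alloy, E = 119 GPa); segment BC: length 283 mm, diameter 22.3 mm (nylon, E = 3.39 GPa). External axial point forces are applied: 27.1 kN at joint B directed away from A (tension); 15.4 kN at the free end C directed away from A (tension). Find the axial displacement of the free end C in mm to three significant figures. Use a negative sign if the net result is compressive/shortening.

Internal axial forces (sectioning from the free end, tension +): N_BC = 15.4 kN, N_AB = 42.5 kN.
A_AB = 1211 mm².
A_BC = 390.6 mm².
δ_AB = 42500·425/(1211·119000) = 0.1253 mm
δ_BC = 15400·283/(390.6·3390) = 3.292 mm
δ = Σδ_i = 3.417 mm.

3.42 mm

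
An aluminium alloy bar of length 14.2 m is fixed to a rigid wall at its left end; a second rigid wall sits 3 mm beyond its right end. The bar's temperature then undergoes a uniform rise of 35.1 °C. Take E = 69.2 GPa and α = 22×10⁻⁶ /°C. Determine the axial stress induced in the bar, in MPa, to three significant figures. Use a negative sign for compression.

-38.8 MPa

Free thermal expansion αLΔT = 22e-6 · 14200 · 35.1 = 10.97 mm.
The walls engage after the gap closes; constrained expansion = 10.97 − 3 = 7.965 mm.
The walls impose strain ε = −(7.965)/14200 = -5.6093e-04; σ = Eε = 69200 · -5.6093e-04 = -38.82 MPa.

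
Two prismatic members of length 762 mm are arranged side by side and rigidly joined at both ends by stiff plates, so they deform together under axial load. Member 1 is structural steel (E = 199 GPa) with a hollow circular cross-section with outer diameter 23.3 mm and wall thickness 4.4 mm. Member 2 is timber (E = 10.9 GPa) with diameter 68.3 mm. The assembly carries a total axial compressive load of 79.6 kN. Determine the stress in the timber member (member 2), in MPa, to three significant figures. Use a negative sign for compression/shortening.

A_1 = 261.3 mm².
A_2 = 3664 mm².
Equal strain + equilibrium ⇒ each member carries load in proportion to AE: A₁E₁ = 51990000 N, A₂E₂ = 39940000 N, ΣAE = 91930000 N.
σ₂ = P·E₂/ΣAE = -79600·10900/91930000 = -9.439 MPa.

-9.44 MPa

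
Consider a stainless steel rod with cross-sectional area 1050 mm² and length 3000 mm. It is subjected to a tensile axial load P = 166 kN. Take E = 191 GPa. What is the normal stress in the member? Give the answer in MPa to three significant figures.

158 MPa

σ = N/A = 166000/1050 = 158.1 MPa.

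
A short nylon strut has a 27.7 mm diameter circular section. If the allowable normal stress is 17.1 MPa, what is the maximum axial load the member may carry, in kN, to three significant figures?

A = 602.6 mm².
P_max = σ_allow · A = 17.1 · 602.6 = 10300 N = 10.3 kN.

10.3 kN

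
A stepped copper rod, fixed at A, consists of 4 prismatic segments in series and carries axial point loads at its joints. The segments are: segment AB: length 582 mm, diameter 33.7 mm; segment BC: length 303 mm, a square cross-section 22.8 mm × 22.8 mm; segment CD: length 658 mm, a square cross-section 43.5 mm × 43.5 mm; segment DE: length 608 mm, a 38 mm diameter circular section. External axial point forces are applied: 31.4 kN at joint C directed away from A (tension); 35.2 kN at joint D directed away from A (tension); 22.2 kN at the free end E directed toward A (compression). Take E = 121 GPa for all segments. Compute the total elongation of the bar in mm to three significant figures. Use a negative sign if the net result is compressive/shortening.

0.392 mm

Internal axial forces (sectioning from the free end, tension +): N_DE = -22.2 kN, N_CD = 13 kN, N_BC = 44.4 kN, N_AB = 44.4 kN.
A_AB = 892 mm².
A_BC = 519.8 mm².
A_CD = 1892 mm².
A_DE = 1134 mm².
δ_AB = 44400·582/(892·121000) = 0.2394 mm
δ_BC = 44400·303/(519.8·121000) = 0.2139 mm
δ_CD = 13000·658/(1892·121000) = 0.03736 mm
δ_DE = -22200·608/(1134·121000) = -0.09836 mm
δ = Σδ_i = 0.3923 mm.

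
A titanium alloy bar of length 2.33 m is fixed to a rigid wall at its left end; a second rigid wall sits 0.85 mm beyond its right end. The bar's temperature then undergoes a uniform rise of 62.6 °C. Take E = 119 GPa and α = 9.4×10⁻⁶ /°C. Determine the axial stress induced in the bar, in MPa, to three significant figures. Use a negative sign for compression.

-26.6 MPa

Free thermal expansion αLΔT = 9.4e-6 · 2330 · 62.6 = 1.371 mm.
The walls engage after the gap closes; constrained expansion = 1.371 − 0.85 = 0.5211 mm.
The walls impose strain ε = −(0.5211)/2330 = -2.2363e-04; σ = Eε = 119000 · -2.2363e-04 = -26.61 MPa.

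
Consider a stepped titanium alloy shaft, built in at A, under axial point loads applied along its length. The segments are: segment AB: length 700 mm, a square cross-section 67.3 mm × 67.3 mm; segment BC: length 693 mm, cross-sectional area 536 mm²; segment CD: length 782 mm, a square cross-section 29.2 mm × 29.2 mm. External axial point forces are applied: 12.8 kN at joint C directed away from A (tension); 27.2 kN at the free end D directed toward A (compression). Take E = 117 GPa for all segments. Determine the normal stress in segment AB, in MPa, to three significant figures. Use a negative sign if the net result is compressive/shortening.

-3.18 MPa

Internal axial forces (sectioning from the free end, tension +): N_CD = -27.2 kN, N_BC = -14.4 kN, N_AB = -14.4 kN.
A_AB = 4529 mm².
σ_AB = N_AB/A_AB = -14400/4529 = -3.179 MPa.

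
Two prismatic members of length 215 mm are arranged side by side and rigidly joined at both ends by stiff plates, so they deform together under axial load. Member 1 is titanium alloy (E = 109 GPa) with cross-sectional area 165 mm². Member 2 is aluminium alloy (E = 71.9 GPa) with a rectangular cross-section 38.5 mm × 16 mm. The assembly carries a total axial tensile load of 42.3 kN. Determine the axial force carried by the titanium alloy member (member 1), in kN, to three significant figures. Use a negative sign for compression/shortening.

A_2 = 616 mm².
Equal strain + equilibrium ⇒ each member carries load in proportion to AE: A₁E₁ = 17980000 N, A₂E₂ = 44290000 N, ΣAE = 62280000 N.
F₁ = P·A₁E₁/ΣAE = 42300·17980000/62280000 = 12220 N.

12.2 kN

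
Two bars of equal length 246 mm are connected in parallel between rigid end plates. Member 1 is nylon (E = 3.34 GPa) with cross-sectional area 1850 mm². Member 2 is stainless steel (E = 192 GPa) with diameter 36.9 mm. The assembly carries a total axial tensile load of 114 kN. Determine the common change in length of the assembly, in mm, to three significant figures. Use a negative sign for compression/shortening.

A_2 = 1069 mm².
Equal strain + equilibrium ⇒ each member carries load in proportion to AE: A₁E₁ = 6179000 N, A₂E₂ = 205300000 N, ΣAE = 211500000 N.
δ = PL/ΣAE = 114000·246/211500000 = 0.1326 mm.

0.133 mm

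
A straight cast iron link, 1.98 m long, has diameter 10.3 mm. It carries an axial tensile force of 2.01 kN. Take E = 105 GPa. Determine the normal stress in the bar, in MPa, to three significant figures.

24.1 MPa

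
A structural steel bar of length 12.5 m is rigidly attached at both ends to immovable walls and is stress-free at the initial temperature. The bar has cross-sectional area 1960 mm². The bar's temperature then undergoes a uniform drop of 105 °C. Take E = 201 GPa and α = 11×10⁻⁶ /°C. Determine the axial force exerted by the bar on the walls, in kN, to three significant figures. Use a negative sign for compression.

455 kN

Free thermal expansion αLΔT = 11e-6 · 12500 · -105 = -14.44 mm.
The walls impose strain ε = −(-14.44)/12500 = 1.1550e-03; σ = Eε = 201000 · 1.1550e-03 = 232.2 MPa.
Wall reaction R = σ·A = 232.2·1960 = 455000 N = 455 kN.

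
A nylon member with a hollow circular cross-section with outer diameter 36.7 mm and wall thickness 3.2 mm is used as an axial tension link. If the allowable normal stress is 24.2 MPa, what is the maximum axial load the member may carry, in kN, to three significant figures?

A = 336.8 mm².
P_max = σ_allow · A = 24.2 · 336.8 = 8150 N = 8.15 kN.

8.15 kN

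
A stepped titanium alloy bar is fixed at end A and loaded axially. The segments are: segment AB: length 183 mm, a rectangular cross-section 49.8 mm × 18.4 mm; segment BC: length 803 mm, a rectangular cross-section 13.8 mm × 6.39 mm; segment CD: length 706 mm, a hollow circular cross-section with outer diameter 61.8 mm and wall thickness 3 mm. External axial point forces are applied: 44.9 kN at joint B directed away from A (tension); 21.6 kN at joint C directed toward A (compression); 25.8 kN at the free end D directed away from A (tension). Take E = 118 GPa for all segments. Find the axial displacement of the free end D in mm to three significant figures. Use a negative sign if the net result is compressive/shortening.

Internal axial forces (sectioning from the free end, tension +): N_CD = 25.8 kN, N_BC = 4.2 kN, N_AB = 49.1 kN.
A_AB = 916.3 mm².
A_BC = 88.18 mm².
A_CD = 554.2 mm².
δ_AB = 49100·183/(916.3·118000) = 0.0831 mm
δ_BC = 4200·803/(88.18·118000) = 0.3241 mm
δ_CD = 25800·706/(554.2·118000) = 0.2785 mm
δ = Σδ_i = 0.6858 mm.

0.686 mm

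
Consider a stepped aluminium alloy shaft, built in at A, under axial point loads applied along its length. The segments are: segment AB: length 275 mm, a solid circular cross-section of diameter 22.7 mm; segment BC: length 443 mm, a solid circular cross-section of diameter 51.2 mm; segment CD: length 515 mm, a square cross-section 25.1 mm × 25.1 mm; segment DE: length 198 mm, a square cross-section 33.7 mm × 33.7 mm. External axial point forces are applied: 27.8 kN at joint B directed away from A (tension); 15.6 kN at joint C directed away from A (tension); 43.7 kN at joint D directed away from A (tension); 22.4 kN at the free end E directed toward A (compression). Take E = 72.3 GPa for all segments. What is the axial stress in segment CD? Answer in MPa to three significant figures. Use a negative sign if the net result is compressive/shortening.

Internal axial forces (sectioning from the free end, tension +): N_DE = -22.4 kN, N_CD = 21.3 kN, N_BC = 36.9 kN, N_AB = 64.7 kN.
A_CD = 630 mm².
σ_CD = N_CD/A_CD = 21300/630 = 33.81 MPa.

33.8 MPa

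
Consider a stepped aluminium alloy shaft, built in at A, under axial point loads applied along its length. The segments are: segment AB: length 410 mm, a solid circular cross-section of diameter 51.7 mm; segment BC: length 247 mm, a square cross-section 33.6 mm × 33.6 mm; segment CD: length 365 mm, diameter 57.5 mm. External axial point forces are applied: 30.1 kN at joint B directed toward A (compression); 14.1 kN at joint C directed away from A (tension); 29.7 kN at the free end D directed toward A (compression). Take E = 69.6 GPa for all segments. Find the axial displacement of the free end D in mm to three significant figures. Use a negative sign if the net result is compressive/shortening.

Internal axial forces (sectioning from the free end, tension +): N_CD = -29.7 kN, N_BC = -15.6 kN, N_AB = -45.7 kN.
A_AB = 2099 mm².
A_BC = 1129 mm².
A_CD = 2597 mm².
δ_AB = -45700·410/(2099·69600) = -0.1282 mm
δ_BC = -15600·247/(1129·69600) = -0.04904 mm
δ_CD = -29700·365/(2597·69600) = -0.05998 mm
δ = Σδ_i = -0.2373 mm.

-0.237 mm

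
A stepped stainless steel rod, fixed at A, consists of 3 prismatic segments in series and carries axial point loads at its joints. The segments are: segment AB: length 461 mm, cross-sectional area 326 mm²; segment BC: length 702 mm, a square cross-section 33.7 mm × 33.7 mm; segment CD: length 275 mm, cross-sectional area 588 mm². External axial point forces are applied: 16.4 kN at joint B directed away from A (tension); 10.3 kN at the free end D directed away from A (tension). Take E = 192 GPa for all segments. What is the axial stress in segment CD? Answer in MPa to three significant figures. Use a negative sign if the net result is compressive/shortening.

17.5 MPa

Internal axial forces (sectioning from the free end, tension +): N_CD = 10.3 kN, N_BC = 10.3 kN, N_AB = 26.7 kN.
σ_CD = N_CD/A_CD = 10300/588 = 17.52 MPa.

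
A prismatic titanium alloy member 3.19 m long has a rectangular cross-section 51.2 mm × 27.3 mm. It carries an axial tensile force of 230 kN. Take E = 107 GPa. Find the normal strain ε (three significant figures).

0.00154

A = 1398 mm².
σ = N/A = 164.5 MPa; ε = σ/E = 164.5/107000 = 1.538e-03.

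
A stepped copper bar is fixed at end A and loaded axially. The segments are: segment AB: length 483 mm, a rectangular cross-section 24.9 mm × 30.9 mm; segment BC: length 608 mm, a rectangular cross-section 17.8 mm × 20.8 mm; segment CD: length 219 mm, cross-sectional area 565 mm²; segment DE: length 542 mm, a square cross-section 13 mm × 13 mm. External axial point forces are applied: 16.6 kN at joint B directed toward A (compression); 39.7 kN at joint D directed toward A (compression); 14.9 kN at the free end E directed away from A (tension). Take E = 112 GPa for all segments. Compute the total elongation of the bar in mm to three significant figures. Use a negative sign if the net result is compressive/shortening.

Internal axial forces (sectioning from the free end, tension +): N_DE = 14.9 kN, N_CD = -24.8 kN, N_BC = -24.8 kN, N_AB = -41.4 kN.
A_AB = 769.4 mm².
A_BC = 370.2 mm².
A_DE = 169 mm².
δ_AB = -41400·483/(769.4·112000) = -0.232 mm
δ_BC = -24800·608/(370.2·112000) = -0.3636 mm
δ_CD = -24800·219/(565·112000) = -0.08583 mm
δ_DE = 14900·542/(169·112000) = 0.4267 mm
δ = Σδ_i = -0.2548 mm.

-0.255 mm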